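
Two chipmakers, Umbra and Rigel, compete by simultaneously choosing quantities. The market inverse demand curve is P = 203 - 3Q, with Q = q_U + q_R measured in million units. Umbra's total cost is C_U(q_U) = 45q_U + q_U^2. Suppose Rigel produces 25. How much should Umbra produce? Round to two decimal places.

10.38

With the rival's output fixed at 25, Umbra's profit is π_U = (203 - 3·25 - 3q_U)q_U - (45q_U + q_U²) = (128 - 3q_U)q_U - (45q_U + q_U²).
∂π_U/∂q_U = 83 - 8q_U = 0, so q_U = 83/8.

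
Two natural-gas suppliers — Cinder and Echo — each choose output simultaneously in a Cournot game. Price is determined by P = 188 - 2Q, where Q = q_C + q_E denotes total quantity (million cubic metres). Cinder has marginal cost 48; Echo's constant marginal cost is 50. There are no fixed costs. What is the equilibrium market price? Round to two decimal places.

95.33

Cinder's profit: π_C = (188 - 2Q)q_C - (48q_C). Setting ∂π_C/∂q_C = 0: 140 - 4q_C - 2(q_E) = 0.
Echo's first-order condition: 138 - 4q_E - 2(q_C) = 0.
Rearranging gives the reaction functions q_C = (140 - 2q_E)/4 and q_E = (138 - 2q_C)/4.
Substituting one into the other gives q_C = 71/3 and q_E = 68/3.
Total output Q = 139/3, so price P = 188 - 2·(139/3) = 286/3.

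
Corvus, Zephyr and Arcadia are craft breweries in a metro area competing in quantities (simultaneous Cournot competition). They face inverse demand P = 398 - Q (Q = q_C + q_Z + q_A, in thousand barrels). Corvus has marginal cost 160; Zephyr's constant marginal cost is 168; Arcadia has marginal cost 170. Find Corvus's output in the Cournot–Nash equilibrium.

64

Corvus's profit: π_C = (398 - Q)q_C - (160q_C). Setting ∂π_C/∂q_C = 0: 238 - 2q_C - (q_Z + q_A) = 0.
Zephyr's first-order condition: 230 - 2q_Z - (q_C + q_A) = 0.
Arcadia's first-order condition: 228 - 2q_A - (q_C + q_Z) = 0.
Summing all 3 equations gives 696 − 4Q = 0, hence Q = 174.
Back-substituting: q_C = (238 − 174) = 64, q_Z = (230 − 174) = 56, q_A = (228 − 174) = 54.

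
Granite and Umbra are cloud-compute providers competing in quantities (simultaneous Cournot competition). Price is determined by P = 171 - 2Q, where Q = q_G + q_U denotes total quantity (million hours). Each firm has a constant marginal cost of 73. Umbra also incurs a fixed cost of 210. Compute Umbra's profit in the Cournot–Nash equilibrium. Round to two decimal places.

323.56

Each firm earns π_i = (171 - 2Q)q_i - 73q_i.
Setting ∂π_i/∂q_i = 0 with rivals' quantities fixed: 98 - 4q_i - 2q_j = 0.
By symmetry each firm produces the same amount; substituting q_j = q_i yields q_i = 98/6 = 49/3.
Price P = 171 - 2·(98/3) = 317/3.
Umbra's profit: (317/3 - 73)·(49/3) - 210 = 323.5556.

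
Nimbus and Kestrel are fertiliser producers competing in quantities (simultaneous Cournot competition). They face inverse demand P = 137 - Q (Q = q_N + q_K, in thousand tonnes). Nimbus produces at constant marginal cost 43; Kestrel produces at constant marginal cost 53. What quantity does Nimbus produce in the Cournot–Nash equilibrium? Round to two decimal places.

34.67

Nimbus's profit: π_N = (137 - Q)q_N - (43q_N). Setting ∂π_N/∂q_N = 0: 94 - 2q_N - (q_K) = 0.
Kestrel's profit: π_K = (137 - Q)q_K - (53q_K). Setting ∂π_K/∂q_K = 0: 84 - 2q_K - (q_N) = 0.
Rearranging gives the reaction functions q_N = (94 - q_K)/2 and q_K = (84 - q_N)/2.
Solving the pair: q_N = 104/3, q_K = 74/3.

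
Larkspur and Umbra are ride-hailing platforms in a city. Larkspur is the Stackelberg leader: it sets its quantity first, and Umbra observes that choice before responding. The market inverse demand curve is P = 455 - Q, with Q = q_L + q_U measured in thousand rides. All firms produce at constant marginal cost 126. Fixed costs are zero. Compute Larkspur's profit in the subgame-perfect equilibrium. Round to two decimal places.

13530.13

Solve by backward induction. Given q_L, the follower Umbra maximises π_U = (455 - q_L - q_U)q_U - 126q_U.
∂π_U/∂q_U = 329 - q_L - 2q_U = 0 gives the reaction function q_U = (329 - q_L)/2.
Larkspur substitutes q_U(q_L) into its own profit: π_L = q_L(455 - q_L - (329 - q_L)/2) - 126q_L = (581/2 - (1/2)q_L)q_L - 126q_L.
The leader's first-order condition 329/2 - q_L = 0 yields q_L = 329/2.
Then q_U = (329 - 329/2)/2 = 329/4.
Price P = 455 - 987/4 = 833/4.
Larkspur's profit: (833/4 - 126)·(329/2) = 13530.1250.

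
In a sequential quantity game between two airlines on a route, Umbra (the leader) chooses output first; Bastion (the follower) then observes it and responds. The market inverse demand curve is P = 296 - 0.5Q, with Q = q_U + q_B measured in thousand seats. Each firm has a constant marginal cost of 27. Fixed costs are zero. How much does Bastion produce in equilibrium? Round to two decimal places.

134.50

Solve by backward induction. Given q_U, the follower Bastion maximises π_B = (296 - (1/2)q_U - (1/2)q_B)q_B - 27q_B.
∂π_B/∂q_B = 269 - (1/2)q_U - q_B = 0 gives the reaction function q_B = (269 - (1/2)q_U).
Umbra substitutes q_B(q_U) into its own profit: π_U = q_U(296 - (1/2)q_U - (269 - (1/2)q_U)/2) - 27q_U = (323/2 - (1/4)q_U)q_U - 27q_U.
Maximising: ∂π_U/∂q_U = 269/2 - (1/2)q_U = 0, giving q_U = 269.
Then q_B = (269 - (1/2)·269) = 269/2.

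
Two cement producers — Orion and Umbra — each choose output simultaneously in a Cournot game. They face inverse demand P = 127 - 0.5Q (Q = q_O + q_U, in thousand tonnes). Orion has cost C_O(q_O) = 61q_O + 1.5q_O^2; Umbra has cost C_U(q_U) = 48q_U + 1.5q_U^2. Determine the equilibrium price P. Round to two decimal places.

Orion's profit: π_O = (127 - 0.5Q)q_O - (61q_O + (3/2)q_O²). Setting ∂π_O/∂q_O = 0: 66 - 4q_O - (1/2)(q_U) = 0.
Umbra's profit: π_U = (127 - 0.5Q)q_U - (48q_U + (3/2)q_U²). Setting ∂π_U/∂q_U = 0: 79 - 4q_U - (1/2)(q_O) = 0.
Rearranging gives the reaction functions q_O = (66 - (1/2)q_U)/4 and q_U = (79 - (1/2)q_O)/4.
Substituting one into the other gives q_O = 898/63 and q_U = 1132/63.
Total output Q = 290/9, so price P = 127 - (1/2)·(290/9) = 998/9.

110.89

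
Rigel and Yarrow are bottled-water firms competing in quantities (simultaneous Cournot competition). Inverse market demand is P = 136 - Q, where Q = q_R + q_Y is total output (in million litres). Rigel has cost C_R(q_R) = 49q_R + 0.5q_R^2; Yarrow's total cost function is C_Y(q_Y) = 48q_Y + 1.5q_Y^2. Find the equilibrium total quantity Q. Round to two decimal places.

Rigel's profit: π_R = (136 - Q)q_R - (49q_R + (1/2)q_R²). Setting ∂π_R/∂q_R = 0: 87 - 3q_R - (q_Y) = 0.
Yarrow's first-order condition: 88 - 5q_Y - (q_R) = 0.
Rearranging gives the reaction functions q_R = (87 - q_Y)/3 and q_Y = (88 - q_R)/5.
Solving the pair: q_R = 347/14, q_Y = 177/14.
Total output Q = 347/14 + 177/14 = 262/7.

37.43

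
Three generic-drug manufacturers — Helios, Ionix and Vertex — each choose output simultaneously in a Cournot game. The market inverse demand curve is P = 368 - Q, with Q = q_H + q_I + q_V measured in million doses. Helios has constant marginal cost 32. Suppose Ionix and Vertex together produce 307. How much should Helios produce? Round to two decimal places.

14.50

With rivals' combined output fixed at 307, Helios's profit is π_H = (368 - 307 - q_H)q_H - (32q_H) = (61 - q_H)q_H - (32q_H).
∂π_H/∂q_H = 29 - 2q_H = 0, so q_H = 29/2.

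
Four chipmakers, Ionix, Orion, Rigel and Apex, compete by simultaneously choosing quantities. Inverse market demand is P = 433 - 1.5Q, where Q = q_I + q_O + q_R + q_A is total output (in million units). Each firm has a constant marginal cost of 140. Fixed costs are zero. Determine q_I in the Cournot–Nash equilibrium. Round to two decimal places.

A representative firm's profit is π_i = q_i(433 - 1.5Q) - 140q_i.
First-order condition (treating rivals' output as given): 293 - 3q_i - (3/2)·Σ_{j≠i} q_j = 0.
With identical firms every q_j equals q_i, so Σ_{j≠i} q_j = 3q_i and 293 = (15/2)q_i, giving q_i = 586/15.

39.07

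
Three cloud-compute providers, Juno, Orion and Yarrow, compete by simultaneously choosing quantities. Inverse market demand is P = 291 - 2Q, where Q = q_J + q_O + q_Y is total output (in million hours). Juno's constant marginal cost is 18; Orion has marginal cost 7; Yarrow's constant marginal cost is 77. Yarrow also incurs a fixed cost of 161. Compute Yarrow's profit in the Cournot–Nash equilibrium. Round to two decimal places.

64.78

Juno's profit: π_J = (291 - 2Q)q_J - (18q_J). Setting ∂π_J/∂q_J = 0: 273 - 4q_J - 2(q_O + q_Y) = 0.
Orion's profit: π_O = (291 - 2Q)q_O - (7q_O). Setting ∂π_O/∂q_O = 0: 284 - 4q_O - 2(q_J + q_Y) = 0.
Yarrow's profit: π_Y = (291 - 2Q)q_Y - (77q_Y). Setting ∂π_Y/∂q_Y = 0: 214 - 4q_Y - 2(q_J + q_O) = 0.
Summing all 3 equations gives 771 − 8Q = 0, hence Q = 771/8.
Back-substituting: q_J = (273 − 771/4)/2 = 321/8, q_O = (284 − 771/4)/2 = 365/8, q_Y = (214 − 771/4)/2 = 85/8.
Price P = 291 - 2·(771/8) = 393/4.
Yarrow's profit: (393/4 - 77)·(85/8) - 161 = 64.7813.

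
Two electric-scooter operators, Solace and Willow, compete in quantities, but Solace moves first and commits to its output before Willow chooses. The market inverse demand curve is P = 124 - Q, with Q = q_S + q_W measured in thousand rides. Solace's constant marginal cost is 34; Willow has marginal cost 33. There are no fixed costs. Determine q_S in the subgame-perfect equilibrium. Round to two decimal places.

Solve by backward induction. Given q_S, the follower Willow maximises π_W = (124 - q_S - q_W)q_W - 33q_W.
Follower FOC: 91 - q_S - 2q_W = 0, so q_W(q_S) = (91 - q_S)/2.
Solace substitutes q_W(q_S) into its own profit: π_S = q_S(124 - q_S - (91 - q_S)/2) - 34q_S = (157/2 - (1/2)q_S)q_S - 34q_S.
Leader FOC: 89/2 - q_S = 0, so q_S = 89/2.
Then q_W = (91 - 89/2)/2 = 93/4.

44.50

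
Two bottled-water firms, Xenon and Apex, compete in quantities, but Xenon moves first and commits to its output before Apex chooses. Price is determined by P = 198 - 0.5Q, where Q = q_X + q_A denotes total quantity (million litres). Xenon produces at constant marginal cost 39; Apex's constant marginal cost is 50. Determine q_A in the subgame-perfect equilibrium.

Solve by backward induction. Given q_X, the follower Apex maximises π_A = (198 - (1/2)q_X - (1/2)q_A)q_A - 50q_A.
Follower FOC: 148 - (1/2)q_X - q_A = 0, so q_A(q_X) = (148 - (1/2)q_X).
The leader anticipates this reaction. Substituting into P = 198 - 0.5Q gives P = 124 - (1/4)q_X, so π_X = (124 - (1/4)q_X)q_X - 39q_X.
Leader FOC: 85 - (1/2)q_X = 0, so q_X = 170.
Then q_A = (148 - (1/2)·170) = 63.

63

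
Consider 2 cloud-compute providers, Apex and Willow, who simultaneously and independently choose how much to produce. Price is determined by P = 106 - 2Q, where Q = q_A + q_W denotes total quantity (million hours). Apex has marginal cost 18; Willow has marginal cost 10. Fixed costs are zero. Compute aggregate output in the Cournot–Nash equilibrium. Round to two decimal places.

Apex's profit: π_A = (106 - 2Q)q_A - (18q_A). Setting ∂π_A/∂q_A = 0: 88 - 4q_A - 2(q_W) = 0.
Willow's first-order condition: 96 - 4q_W - 2(q_A) = 0.
Rearranging gives the reaction functions q_A = (88 - 2q_W)/4 and q_W = (96 - 2q_A)/4.
Solving the pair: q_A = 40/3, q_W = 52/3.
Total output Q = 40/3 + 52/3 = 92/3.

30.67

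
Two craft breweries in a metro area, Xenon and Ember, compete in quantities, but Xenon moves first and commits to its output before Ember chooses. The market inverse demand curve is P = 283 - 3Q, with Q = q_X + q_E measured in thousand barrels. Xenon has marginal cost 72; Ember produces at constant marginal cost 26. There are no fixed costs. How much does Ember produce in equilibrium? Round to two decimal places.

29.08

The follower Ember best-responds to any q_X: π_E = (283 - 3Q)q_E - 26q_E.
Setting the follower's marginal profit to zero, 257 - 3q_X - 6q_E = 0, i.e. q_E = (257 - 3q_X)/6.
The leader anticipates this reaction. Substituting into P = 283 - 3Q gives P = 309/2 - (3/2)q_X, so π_X = (309/2 - (3/2)q_X)q_X - 72q_X.
Maximising: ∂π_X/∂q_X = 165/2 - 3q_X = 0, giving q_X = 55/2.
Then q_E = (257 - 3·(55/2))/6 = 349/12.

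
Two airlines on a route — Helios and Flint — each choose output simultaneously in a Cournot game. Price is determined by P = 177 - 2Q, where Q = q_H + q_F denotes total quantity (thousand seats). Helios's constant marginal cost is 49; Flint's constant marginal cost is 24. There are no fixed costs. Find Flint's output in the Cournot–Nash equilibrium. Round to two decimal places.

29.67

Helios's profit: π_H = (177 - 2Q)q_H - (49q_H). Setting ∂π_H/∂q_H = 0: 128 - 4q_H - 2(q_F) = 0.
Flint's profit: π_F = (177 - 2Q)q_F - (24q_F). Setting ∂π_F/∂q_F = 0: 153 - 4q_F - 2(q_H) = 0.
Best responses: q_H = (128 - 2q_F)/4, q_F = (153 - 2q_H)/4.
Solving the pair: q_H = 103/6, q_F = 89/3.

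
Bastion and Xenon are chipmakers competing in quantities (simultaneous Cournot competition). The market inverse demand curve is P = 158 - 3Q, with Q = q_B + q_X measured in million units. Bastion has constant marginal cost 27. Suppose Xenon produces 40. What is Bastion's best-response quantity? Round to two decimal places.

1.83

With the rival's output fixed at 40, Bastion's profit is π_B = (158 - 3·40 - 3q_B)q_B - (27q_B) = (38 - 3q_B)q_B - (27q_B).
∂π_B/∂q_B = 11 - 6q_B = 0, so q_B = 11/6.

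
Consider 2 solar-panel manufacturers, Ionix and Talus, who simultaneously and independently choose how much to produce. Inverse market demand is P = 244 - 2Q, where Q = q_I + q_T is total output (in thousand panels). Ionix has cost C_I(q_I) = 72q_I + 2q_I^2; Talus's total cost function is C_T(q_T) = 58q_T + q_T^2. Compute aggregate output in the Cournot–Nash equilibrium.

Ionix's profit: π_I = (244 - 2Q)q_I - (72q_I + 2q_I²). Setting ∂π_I/∂q_I = 0: 172 - 8q_I - 2(q_T) = 0.
Talus's profit: π_T = (244 - 2Q)q_T - (58q_T + q_T²). Setting ∂π_T/∂q_T = 0: 186 - 6q_T - 2(q_I) = 0.
Best responses: q_I = (172 - 2q_T)/8, q_T = (186 - 2q_I)/6.
Substituting one into the other gives q_I = 15 and q_T = 26.
Total output Q = 15 + 26 = 41.

41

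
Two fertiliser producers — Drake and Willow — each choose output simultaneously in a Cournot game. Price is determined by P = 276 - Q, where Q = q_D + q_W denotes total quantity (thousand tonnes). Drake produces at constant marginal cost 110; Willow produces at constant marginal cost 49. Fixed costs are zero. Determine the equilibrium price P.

145

Drake's profit: π_D = (276 - Q)q_D - (110q_D). Setting ∂π_D/∂q_D = 0: 166 - 2q_D - (q_W) = 0.
Willow's first-order condition: 227 - 2q_W - (q_D) = 0.
Best responses: q_D = (166 - q_W)/2, q_W = (227 - q_D)/2.
Solving the pair: q_D = 35, q_W = 96.
Total output Q = 131, so price P = 276 - 131 = 145.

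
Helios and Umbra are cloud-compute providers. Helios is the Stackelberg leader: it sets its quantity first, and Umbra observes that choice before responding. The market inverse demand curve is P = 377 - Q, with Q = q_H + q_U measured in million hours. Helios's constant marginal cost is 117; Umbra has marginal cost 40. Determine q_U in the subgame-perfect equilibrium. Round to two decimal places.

The follower Umbra best-responds to any q_H: π_U = (377 - Q)q_U - 40q_U.
∂π_U/∂q_U = 337 - q_H - 2q_U = 0 gives the reaction function q_U = (337 - q_H)/2.
The leader anticipates this reaction. Substituting into P = 377 - Q gives P = 417/2 - (1/2)q_H, so π_H = (417/2 - (1/2)q_H)q_H - 117q_H.
The leader's first-order condition 183/2 - q_H = 0 yields q_H = 183/2.
Then q_U = (337 - 183/2)/2 = 491/4.

122.75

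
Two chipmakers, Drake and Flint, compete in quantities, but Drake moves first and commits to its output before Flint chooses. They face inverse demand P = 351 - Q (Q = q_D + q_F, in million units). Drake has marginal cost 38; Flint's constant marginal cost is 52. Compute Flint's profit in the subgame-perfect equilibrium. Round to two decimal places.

4590.06

Solve by backward induction. Given q_D, the follower Flint maximises π_F = (351 - q_D - q_F)q_F - 52q_F.
∂π_F/∂q_F = 299 - q_D - 2q_F = 0 gives the reaction function q_F = (299 - q_D)/2.
Drake substitutes q_F(q_D) into its own profit: π_D = q_D(351 - q_D - (299 - q_D)/2) - 38q_D = (403/2 - (1/2)q_D)q_D - 38q_D.
The leader's first-order condition 327/2 - q_D = 0 yields q_D = 327/2.
Then q_F = (299 - 327/2)/2 = 271/4.
Price P = 351 - 925/4 = 479/4.
Flint's profit: (479/4 - 52)·(271/4) = 4590.0625.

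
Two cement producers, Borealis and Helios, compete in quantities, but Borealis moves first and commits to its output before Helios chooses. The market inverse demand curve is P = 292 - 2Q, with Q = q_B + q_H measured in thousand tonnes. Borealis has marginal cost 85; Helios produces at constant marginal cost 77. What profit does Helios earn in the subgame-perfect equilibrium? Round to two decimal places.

1667.53

Solve by backward induction. Given q_B, the follower Helios maximises π_H = (292 - 2q_B - 2q_H)q_H - 77q_H.
Follower FOC: 215 - 2q_B - 4q_H = 0, so q_H(q_B) = (215 - 2q_B)/4.
The leader anticipates this reaction. Substituting into P = 292 - 2Q gives P = 369/2 - q_B, so π_B = (369/2 - q_B)q_B - 85q_B.
Leader FOC: 199/2 - 2q_B = 0, so q_B = 199/4.
Then q_H = (215 - 2·(199/4))/4 = 231/8.
Price P = 292 - 2·(629/8) = 539/4.
Helios's profit: (539/4 - 77)·(231/8) = 1667.5313.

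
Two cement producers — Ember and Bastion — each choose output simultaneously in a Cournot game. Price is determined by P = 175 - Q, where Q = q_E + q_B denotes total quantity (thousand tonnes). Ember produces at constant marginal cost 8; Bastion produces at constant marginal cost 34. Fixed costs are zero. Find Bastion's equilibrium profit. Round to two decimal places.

Ember's profit: π_E = (175 - Q)q_E - (8q_E). Setting ∂π_E/∂q_E = 0: 167 - 2q_E - (q_B) = 0.
Bastion's profit: π_B = (175 - Q)q_B - (34q_B). Setting ∂π_B/∂q_B = 0: 141 - 2q_B - (q_E) = 0.
So q_E = (167 - q_B)/2 and q_B = (141 - q_E)/2.
Substituting one into the other gives q_E = 193/3 and q_B = 115/3.
Price P = 175 - 308/3 = 217/3.
Bastion's profit: (217/3 - 34)·(115/3) = 1469.4444.

1469.44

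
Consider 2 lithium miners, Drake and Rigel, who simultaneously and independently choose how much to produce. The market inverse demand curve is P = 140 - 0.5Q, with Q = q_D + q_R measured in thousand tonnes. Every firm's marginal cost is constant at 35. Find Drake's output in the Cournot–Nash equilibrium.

Each firm earns π_i = (140 - 0.5Q)q_i - 35q_i.
Setting ∂π_i/∂q_i = 0 with rivals' quantities fixed: 105 - q_i - (1/2)q_j = 0.
By symmetry each firm produces the same amount; substituting q_j = q_i yields q_i = 105/(3/2) = 70.

70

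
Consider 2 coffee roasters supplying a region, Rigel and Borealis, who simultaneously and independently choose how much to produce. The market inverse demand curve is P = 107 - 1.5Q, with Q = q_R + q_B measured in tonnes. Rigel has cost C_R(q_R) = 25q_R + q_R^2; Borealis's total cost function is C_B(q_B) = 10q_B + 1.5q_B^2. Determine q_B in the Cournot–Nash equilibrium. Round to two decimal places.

13.05

Rigel's profit: π_R = (107 - 1.5Q)q_R - (25q_R + q_R²). Setting ∂π_R/∂q_R = 0: 82 - 5q_R - (3/2)(q_B) = 0.
Borealis's profit: π_B = (107 - 1.5Q)q_B - (10q_B + (3/2)q_B²). Setting ∂π_B/∂q_B = 0: 97 - 6q_B - (3/2)(q_R) = 0.
So q_R = (82 - (3/2)q_B)/5 and q_B = (97 - (3/2)q_R)/6.
Substituting one into the other gives q_R = 462/37 and q_B = 1448/111.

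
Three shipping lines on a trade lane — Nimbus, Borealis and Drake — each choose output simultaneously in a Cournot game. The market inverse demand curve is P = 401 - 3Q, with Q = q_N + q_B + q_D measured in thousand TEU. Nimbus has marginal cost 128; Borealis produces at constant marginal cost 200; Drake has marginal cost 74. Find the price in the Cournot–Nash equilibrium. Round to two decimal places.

200.75

Nimbus's profit: π_N = (401 - 3Q)q_N - (128q_N). Setting ∂π_N/∂q_N = 0: 273 - 6q_N - 3(q_B + q_D) = 0.
Borealis's profit: π_B = (401 - 3Q)q_B - (200q_B). Setting ∂π_B/∂q_B = 0: 201 - 6q_B - 3(q_N + q_D) = 0.
Drake's first-order condition: 327 - 6q_D - 3(q_N + q_B) = 0.
Adding the 3 conditions: 801 − 6Q − 6Q = 0, i.e. Q = 267/4.
Back-substituting: q_N = (273 − 801/4)/3 = 97/4, q_B = (201 − 801/4)/3 = 1/4, q_D = (327 − 801/4)/3 = 169/4.
Total output Q = 267/4, so price P = 401 - 3·(267/4) = 803/4.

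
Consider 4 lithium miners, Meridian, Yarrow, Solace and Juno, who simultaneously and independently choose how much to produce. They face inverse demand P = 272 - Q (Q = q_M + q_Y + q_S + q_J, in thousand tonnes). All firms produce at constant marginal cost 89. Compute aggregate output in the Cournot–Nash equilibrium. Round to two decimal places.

146.40

Each firm earns π_i = (272 - Q)q_i - 89q_i.
Setting ∂π_i/∂q_i = 0 with rivals' quantities fixed: 183 - 2q_i - Σ_{j≠i} q_j = 0.
By symmetry each firm produces the same amount; substituting Σ_{j≠i} q_j = 3q_i yields q_i = 183/5.
Total output Q = 183/5 + 183/5 + 183/5 + 183/5 = 732/5.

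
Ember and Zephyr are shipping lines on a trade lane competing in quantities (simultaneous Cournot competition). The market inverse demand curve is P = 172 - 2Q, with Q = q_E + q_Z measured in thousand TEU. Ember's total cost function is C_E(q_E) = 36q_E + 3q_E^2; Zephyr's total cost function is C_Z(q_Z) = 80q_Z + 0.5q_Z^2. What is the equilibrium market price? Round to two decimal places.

122.26

Ember's profit: π_E = (172 - 2Q)q_E - (36q_E + 3q_E²). Setting ∂π_E/∂q_E = 0: 136 - 10q_E - 2(q_Z) = 0.
Zephyr's profit: π_Z = (172 - 2Q)q_Z - (80q_Z + (1/2)q_Z²). Setting ∂π_Z/∂q_Z = 0: 92 - 5q_Z - 2(q_E) = 0.
Best responses: q_E = (136 - 2q_Z)/10, q_Z = (92 - 2q_E)/5.
Solving the pair: q_E = 248/23, q_Z = 324/23.
Total output Q = 572/23, so price P = 172 - 2·(572/23) = 122.2609.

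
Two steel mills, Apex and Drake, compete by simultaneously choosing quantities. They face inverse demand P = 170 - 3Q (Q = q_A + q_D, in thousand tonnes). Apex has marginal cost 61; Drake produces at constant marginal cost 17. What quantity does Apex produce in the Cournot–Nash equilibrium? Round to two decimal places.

7.22

Apex's profit: π_A = (170 - 3Q)q_A - (61q_A). Setting ∂π_A/∂q_A = 0: 109 - 6q_A - 3(q_D) = 0.
Drake's profit: π_D = (170 - 3Q)q_D - (17q_D). Setting ∂π_D/∂q_D = 0: 153 - 6q_D - 3(q_A) = 0.
Rearranging gives the reaction functions q_A = (109 - 3q_D)/6 and q_D = (153 - 3q_A)/6.
Solving the pair: q_A = 65/9, q_D = 197/9.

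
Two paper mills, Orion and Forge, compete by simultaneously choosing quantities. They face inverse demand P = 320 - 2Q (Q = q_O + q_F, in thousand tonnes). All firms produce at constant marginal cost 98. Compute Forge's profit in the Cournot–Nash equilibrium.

Each firm earns π_i = (320 - 2Q)q_i - 98q_i.
First-order condition (treating rivals' output as given): 222 - 4q_i - 2q_j = 0.
With identical firms every q_j equals q_i, so q_j = q_i and 222 = 6q_i, giving q_i = 37.
Price P = 320 - 2·74 = 172.
Forge's profit: (172 - 98)·37 = 2738.

2738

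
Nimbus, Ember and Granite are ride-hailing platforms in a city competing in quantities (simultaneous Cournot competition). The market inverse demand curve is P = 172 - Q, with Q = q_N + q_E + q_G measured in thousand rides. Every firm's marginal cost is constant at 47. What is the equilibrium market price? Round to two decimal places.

Each firm earns π_i = (172 - Q)q_i - 47q_i.
Setting ∂π_i/∂q_i = 0 with rivals' quantities fixed: 125 - 2q_i - Σ_{j≠i} q_j = 0.
With identical firms every q_j equals q_i, so Σ_{j≠i} q_j = 2q_i and 125 = 4q_i, giving q_i = 125/4.
Total output Q = 375/4, so price P = 172 - 375/4 = 313/4.

78.25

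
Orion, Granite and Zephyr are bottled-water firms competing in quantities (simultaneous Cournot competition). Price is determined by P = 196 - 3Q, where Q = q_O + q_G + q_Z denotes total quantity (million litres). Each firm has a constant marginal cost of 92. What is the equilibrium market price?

Each firm earns π_i = (196 - 3Q)q_i - 92q_i.
Setting ∂π_i/∂q_i = 0 with rivals' quantities fixed: 104 - 6q_i - 3·Σ_{j≠i} q_j = 0.
By symmetry each firm produces the same amount; substituting Σ_{j≠i} q_j = 2q_i yields q_i = 104/12 = 26/3.
Total output Q = 26, so price P = 196 - 3·26 = 118.

118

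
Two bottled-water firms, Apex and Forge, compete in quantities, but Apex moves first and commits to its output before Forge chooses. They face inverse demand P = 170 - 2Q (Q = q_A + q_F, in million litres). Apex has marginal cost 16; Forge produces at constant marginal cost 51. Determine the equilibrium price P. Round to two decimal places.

63.25

The follower Forge best-responds to any q_A: π_F = (170 - 2Q)q_F - 51q_F.
∂π_F/∂q_F = 119 - 2q_A - 4q_F = 0 gives the reaction function q_F = (119 - 2q_A)/4.
Apex substitutes q_F(q_A) into its own profit: π_A = q_A(170 - 2q_A - (119 - 2q_A)/2) - 16q_A = (221/2 - q_A)q_A - 16q_A.
Maximising: ∂π_A/∂q_A = 189/2 - 2q_A = 0, giving q_A = 189/4.
Then q_F = (119 - 2·(189/4))/4 = 49/8.
Total output Q = 427/8, so price P = 170 - 2·(427/8) = 253/4.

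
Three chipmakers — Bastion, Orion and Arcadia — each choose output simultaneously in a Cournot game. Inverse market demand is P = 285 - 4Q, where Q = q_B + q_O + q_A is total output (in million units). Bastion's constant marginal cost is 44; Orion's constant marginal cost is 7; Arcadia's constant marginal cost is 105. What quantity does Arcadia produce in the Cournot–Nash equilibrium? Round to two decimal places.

Bastion's profit: π_B = (285 - 4Q)q_B - (44q_B). Setting ∂π_B/∂q_B = 0: 241 - 8q_B - 4(q_O + q_A) = 0.
Orion's first-order condition: 278 - 8q_O - 4(q_B + q_A) = 0.
Arcadia's first-order condition: 180 - 8q_A - 4(q_B + q_O) = 0.
Adding the 3 conditions: 699 − 8Q − 8Q = 0, i.e. Q = 699/16.
Back-substituting: q_B = (241 − 699/4)/4 = 265/16, q_O = (278 − 699/4)/4 = 413/16, q_A = (180 − 699/4)/4 = 21/16.

1.31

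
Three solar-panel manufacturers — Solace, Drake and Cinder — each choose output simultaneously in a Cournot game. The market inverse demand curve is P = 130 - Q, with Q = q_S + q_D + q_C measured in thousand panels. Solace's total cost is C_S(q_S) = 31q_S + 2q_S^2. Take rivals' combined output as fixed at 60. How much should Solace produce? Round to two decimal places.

With rivals' combined output fixed at 60, Solace's profit is π_S = (130 - 60 - q_S)q_S - (31q_S + 2q_S²) = (70 - q_S)q_S - (31q_S + 2q_S²).
∂π_S/∂q_S = 39 - 6q_S = 0, so q_S = 13/2.

6.50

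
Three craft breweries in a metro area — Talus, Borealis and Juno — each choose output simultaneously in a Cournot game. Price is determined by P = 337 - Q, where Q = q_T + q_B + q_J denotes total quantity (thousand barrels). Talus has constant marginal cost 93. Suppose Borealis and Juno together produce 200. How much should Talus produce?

With rivals' combined output fixed at 200, Talus's profit is π_T = (337 - 200 - q_T)q_T - (93q_T) = (137 - q_T)q_T - (93q_T).
∂π_T/∂q_T = 44 - 2q_T = 0, so q_T = 22.

22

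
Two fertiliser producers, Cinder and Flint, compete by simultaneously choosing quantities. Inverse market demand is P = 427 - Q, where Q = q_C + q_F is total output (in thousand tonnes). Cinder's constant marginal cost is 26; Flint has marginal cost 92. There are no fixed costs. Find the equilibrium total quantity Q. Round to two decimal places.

Cinder's profit: π_C = (427 - Q)q_C - (26q_C). Setting ∂π_C/∂q_C = 0: 401 - 2q_C - (q_F) = 0.
Flint's profit: π_F = (427 - Q)q_F - (92q_F). Setting ∂π_F/∂q_F = 0: 335 - 2q_F - (q_C) = 0.
Best responses: q_C = (401 - q_F)/2, q_F = (335 - q_C)/2.
Substituting one into the other gives q_C = 467/3 and q_F = 269/3.
Total output Q = 467/3 + 269/3 = 736/3.

245.33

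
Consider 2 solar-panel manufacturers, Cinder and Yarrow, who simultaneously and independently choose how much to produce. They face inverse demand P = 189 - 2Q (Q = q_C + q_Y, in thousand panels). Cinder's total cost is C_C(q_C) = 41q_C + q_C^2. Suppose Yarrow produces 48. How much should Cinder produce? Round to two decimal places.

8.67

With the rival's output fixed at 48, Cinder's profit is π_C = (189 - 2·48 - 2q_C)q_C - (41q_C + q_C²) = (93 - 2q_C)q_C - (41q_C + q_C²).
∂π_C/∂q_C = 52 - 6q_C = 0, so q_C = 26/3.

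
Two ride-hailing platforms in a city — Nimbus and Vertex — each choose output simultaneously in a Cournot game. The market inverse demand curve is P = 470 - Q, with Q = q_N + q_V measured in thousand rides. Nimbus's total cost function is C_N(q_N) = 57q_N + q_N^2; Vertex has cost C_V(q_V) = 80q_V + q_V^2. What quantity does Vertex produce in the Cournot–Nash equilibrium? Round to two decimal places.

76.47

Nimbus's profit: π_N = (470 - Q)q_N - (57q_N + q_N²). Setting ∂π_N/∂q_N = 0: 413 - 4q_N - (q_V) = 0.
Vertex's profit: π_V = (470 - Q)q_V - (80q_V + q_V²). Setting ∂π_V/∂q_V = 0: 390 - 4q_V - (q_N) = 0.
So q_N = (413 - q_V)/4 and q_V = (390 - q_N)/4.
Substituting one into the other gives q_N = 1262/15 and q_V = 1147/15.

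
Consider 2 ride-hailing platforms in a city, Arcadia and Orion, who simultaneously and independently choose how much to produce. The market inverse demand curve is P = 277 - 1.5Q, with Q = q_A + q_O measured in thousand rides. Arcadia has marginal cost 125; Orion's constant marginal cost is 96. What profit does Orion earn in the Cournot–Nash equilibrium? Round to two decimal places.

3266.67

Arcadia's profit: π_A = (277 - 1.5Q)q_A - (125q_A). Setting ∂π_A/∂q_A = 0: 152 - 3q_A - (3/2)(q_O) = 0.
Orion's first-order condition: 181 - 3q_O - (3/2)(q_A) = 0.
Rearranging gives the reaction functions q_A = (152 - (3/2)q_O)/3 and q_O = (181 - (3/2)q_A)/3.
Solving the pair: q_A = 82/3, q_O = 140/3.
Price P = 277 - (3/2)·74 = 166.
Orion's profit: (166 - 96)·(140/3) = 3266.6667.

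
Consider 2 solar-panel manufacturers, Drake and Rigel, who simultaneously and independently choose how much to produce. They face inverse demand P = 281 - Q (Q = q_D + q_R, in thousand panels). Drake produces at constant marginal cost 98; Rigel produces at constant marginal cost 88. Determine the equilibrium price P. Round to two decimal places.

155.67

Drake's profit: π_D = (281 - Q)q_D - (98q_D). Setting ∂π_D/∂q_D = 0: 183 - 2q_D - (q_R) = 0.
Rigel's profit: π_R = (281 - Q)q_R - (88q_R). Setting ∂π_R/∂q_R = 0: 193 - 2q_R - (q_D) = 0.
Best responses: q_D = (183 - q_R)/2, q_R = (193 - q_D)/2.
Solving the pair: q_D = 173/3, q_R = 203/3.
Total output Q = 376/3, so price P = 281 - 376/3 = 467/3.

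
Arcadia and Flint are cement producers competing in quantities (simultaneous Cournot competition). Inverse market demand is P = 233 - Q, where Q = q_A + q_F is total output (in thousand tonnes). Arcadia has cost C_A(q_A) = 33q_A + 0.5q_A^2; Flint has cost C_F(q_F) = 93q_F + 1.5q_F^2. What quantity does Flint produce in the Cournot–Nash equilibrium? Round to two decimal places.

15.71

Arcadia's profit: π_A = (233 - Q)q_A - (33q_A + (1/2)q_A²). Setting ∂π_A/∂q_A = 0: 200 - 3q_A - (q_F) = 0.
Flint's profit: π_F = (233 - Q)q_F - (93q_F + (3/2)q_F²). Setting ∂π_F/∂q_F = 0: 140 - 5q_F - (q_A) = 0.
So q_A = (200 - q_F)/3 and q_F = (140 - q_A)/5.
Substituting one into the other gives q_A = 430/7 and q_F = 110/7.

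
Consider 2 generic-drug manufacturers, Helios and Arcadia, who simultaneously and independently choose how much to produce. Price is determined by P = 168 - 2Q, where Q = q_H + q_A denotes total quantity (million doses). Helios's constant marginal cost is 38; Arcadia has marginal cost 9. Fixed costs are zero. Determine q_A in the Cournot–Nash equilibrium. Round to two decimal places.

31.33

Helios's profit: π_H = (168 - 2Q)q_H - (38q_H). Setting ∂π_H/∂q_H = 0: 130 - 4q_H - 2(q_A) = 0.
Arcadia's first-order condition: 159 - 4q_A - 2(q_H) = 0.
So q_H = (130 - 2q_A)/4 and q_A = (159 - 2q_H)/4.
Substituting one into the other gives q_H = 101/6 and q_A = 94/3.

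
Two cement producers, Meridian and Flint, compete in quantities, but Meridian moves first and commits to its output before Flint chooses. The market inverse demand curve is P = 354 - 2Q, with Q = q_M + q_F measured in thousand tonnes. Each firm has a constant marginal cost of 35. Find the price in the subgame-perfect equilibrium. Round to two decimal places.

114.75

The follower Flint best-responds to any q_M: π_F = (354 - 2Q)q_F - 35q_F.
∂π_F/∂q_F = 319 - 2q_M - 4q_F = 0 gives the reaction function q_F = (319 - 2q_M)/4.
Meridian substitutes q_F(q_M) into its own profit: π_M = q_M(354 - 2q_M - (319 - 2q_M)/2) - 35q_M = (389/2 - q_M)q_M - 35q_M.
Leader FOC: 319/2 - 2q_M = 0, so q_M = 319/4.
Then q_F = (319 - 2·(319/4))/4 = 319/8.
Total output Q = 957/8, so price P = 354 - 2·(957/8) = 459/4.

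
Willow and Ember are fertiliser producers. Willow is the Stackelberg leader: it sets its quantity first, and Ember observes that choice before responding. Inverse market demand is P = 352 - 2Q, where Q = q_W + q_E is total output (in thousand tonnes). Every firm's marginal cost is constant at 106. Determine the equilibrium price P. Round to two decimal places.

167.50

The follower Ember best-responds to any q_W: π_E = (352 - 2Q)q_E - 106q_E.
Follower FOC: 246 - 2q_W - 4q_E = 0, so q_E(q_W) = (246 - 2q_W)/4.
Willow substitutes q_E(q_W) into its own profit: π_W = q_W(352 - 2q_W - (246 - 2q_W)/2) - 106q_W = (229 - q_W)q_W - 106q_W.
Maximising: ∂π_W/∂q_W = 123 - 2q_W = 0, giving q_W = 123/2.
Then q_E = (246 - 2·(123/2))/4 = 123/4.
Total output Q = 369/4, so price P = 352 - 2·(369/4) = 335/2.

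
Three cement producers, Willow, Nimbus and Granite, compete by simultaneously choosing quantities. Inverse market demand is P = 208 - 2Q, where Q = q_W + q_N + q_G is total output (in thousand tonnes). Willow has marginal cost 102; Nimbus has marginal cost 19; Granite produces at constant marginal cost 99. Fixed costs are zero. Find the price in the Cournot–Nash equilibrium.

107

Willow's profit: π_W = (208 - 2Q)q_W - (102q_W). Setting ∂π_W/∂q_W = 0: 106 - 4q_W - 2(q_N + q_G) = 0.
Nimbus's first-order condition: 189 - 4q_N - 2(q_W + q_G) = 0.
Granite's profit: π_G = (208 - 2Q)q_G - (99q_G). Setting ∂π_G/∂q_G = 0: 109 - 4q_G - 2(q_W + q_N) = 0.
Adding the 3 first-order conditions: 404 − 8Q = 0, so Q = 101/2.
Back-substituting: q_W = (106 − 101)/2 = 5/2, q_N = (189 − 101)/2 = 44, q_G = (109 − 101)/2 = 4.
Total output Q = 101/2, so price P = 208 - 2·(101/2) = 107.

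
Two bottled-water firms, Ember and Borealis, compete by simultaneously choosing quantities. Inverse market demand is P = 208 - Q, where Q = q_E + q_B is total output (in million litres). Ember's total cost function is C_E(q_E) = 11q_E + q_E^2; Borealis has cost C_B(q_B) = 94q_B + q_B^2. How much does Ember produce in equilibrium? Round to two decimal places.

Ember's profit: π_E = (208 - Q)q_E - (11q_E + q_E²). Setting ∂π_E/∂q_E = 0: 197 - 4q_E - (q_B) = 0.
Borealis's profit: π_B = (208 - Q)q_B - (94q_B + q_B²). Setting ∂π_B/∂q_B = 0: 114 - 4q_B - (q_E) = 0.
So q_E = (197 - q_B)/4 and q_B = (114 - q_E)/4.
Solving the pair: q_E = 674/15, q_B = 259/15.

44.93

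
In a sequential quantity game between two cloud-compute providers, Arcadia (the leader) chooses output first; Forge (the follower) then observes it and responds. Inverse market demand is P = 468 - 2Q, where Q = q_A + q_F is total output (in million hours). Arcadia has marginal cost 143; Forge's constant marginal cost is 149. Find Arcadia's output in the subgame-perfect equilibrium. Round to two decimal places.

Solve by backward induction. Given q_A, the follower Forge maximises π_F = (468 - 2q_A - 2q_F)q_F - 149q_F.
Follower FOC: 319 - 2q_A - 4q_F = 0, so q_F(q_A) = (319 - 2q_A)/4.
Arcadia substitutes q_F(q_A) into its own profit: π_A = q_A(468 - 2q_A - (319 - 2q_A)/2) - 143q_A = (617/2 - q_A)q_A - 143q_A.
Maximising: ∂π_A/∂q_A = 331/2 - 2q_A = 0, giving q_A = 331/4.
Then q_F = (319 - 2·(331/4))/4 = 307/8.

82.75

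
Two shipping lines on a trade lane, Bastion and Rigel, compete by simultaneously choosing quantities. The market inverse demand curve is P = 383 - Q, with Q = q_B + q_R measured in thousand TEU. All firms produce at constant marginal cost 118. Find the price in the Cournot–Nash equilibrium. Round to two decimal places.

A representative firm's profit is π_i = q_i(383 - Q) - 118q_i.
Setting ∂π_i/∂q_i = 0 with rivals' quantities fixed: 265 - 2q_i - q_j = 0.
With identical firms every q_j equals q_i, so q_j = q_i and 265 = 3q_i, giving q_i = 265/3.
Total output Q = 530/3, so price P = 383 - 530/3 = 619/3.

206.33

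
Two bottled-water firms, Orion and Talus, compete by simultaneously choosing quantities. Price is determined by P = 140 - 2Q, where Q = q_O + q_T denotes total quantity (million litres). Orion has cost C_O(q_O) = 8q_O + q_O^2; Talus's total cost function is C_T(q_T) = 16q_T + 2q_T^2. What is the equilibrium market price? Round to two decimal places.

81.45

Orion's profit: π_O = (140 - 2Q)q_O - (8q_O + q_O²). Setting ∂π_O/∂q_O = 0: 132 - 6q_O - 2(q_T) = 0.
Talus's first-order condition: 124 - 8q_T - 2(q_O) = 0.
Rearranging gives the reaction functions q_O = (132 - 2q_T)/6 and q_T = (124 - 2q_O)/8.
Solving the pair: q_O = 202/11, q_T = 120/11.
Total output Q = 322/11, so price P = 140 - 2·(322/11) = 896/11.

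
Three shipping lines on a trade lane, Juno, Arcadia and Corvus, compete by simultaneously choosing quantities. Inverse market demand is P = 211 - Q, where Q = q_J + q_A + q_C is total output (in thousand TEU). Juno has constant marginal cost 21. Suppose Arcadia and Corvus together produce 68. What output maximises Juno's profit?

With rivals' combined output fixed at 68, Juno's profit is π_J = (211 - 68 - q_J)q_J - (21q_J) = (143 - q_J)q_J - (21q_J).
∂π_J/∂q_J = 122 - 2q_J = 0, so q_J = 61.

61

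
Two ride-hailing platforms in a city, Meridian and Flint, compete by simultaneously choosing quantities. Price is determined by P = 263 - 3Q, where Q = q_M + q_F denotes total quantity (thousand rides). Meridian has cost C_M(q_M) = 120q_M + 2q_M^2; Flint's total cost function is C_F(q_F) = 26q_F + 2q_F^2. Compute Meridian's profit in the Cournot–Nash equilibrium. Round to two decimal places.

312.14

Meridian's profit: π_M = (263 - 3Q)q_M - (120q_M + 2q_M²). Setting ∂π_M/∂q_M = 0: 143 - 10q_M - 3(q_F) = 0.
Flint's profit: π_F = (263 - 3Q)q_F - (26q_F + 2q_F²). Setting ∂π_F/∂q_F = 0: 237 - 10q_F - 3(q_M) = 0.
So q_M = (143 - 3q_F)/10 and q_F = (237 - 3q_M)/10.
Substituting one into the other gives q_M = 719/91 and q_F = 1941/91.
Price P = 263 - 3·(380/13) = 175.3077.
Meridian's profit: 175.3077·(719/91) - 120·(719/91) - 2(719/91)² = 312.1368.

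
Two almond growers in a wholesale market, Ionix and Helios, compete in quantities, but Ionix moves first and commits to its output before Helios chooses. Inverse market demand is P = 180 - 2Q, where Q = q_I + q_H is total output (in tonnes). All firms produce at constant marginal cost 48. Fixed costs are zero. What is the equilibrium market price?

Solve by backward induction. Given q_I, the follower Helios maximises π_H = (180 - 2q_I - 2q_H)q_H - 48q_H.
Follower FOC: 132 - 2q_I - 4q_H = 0, so q_H(q_I) = (132 - 2q_I)/4.
Ionix substitutes q_H(q_I) into its own profit: π_I = q_I(180 - 2q_I - (132 - 2q_I)/2) - 48q_I = (114 - q_I)q_I - 48q_I.
Maximising: ∂π_I/∂q_I = 66 - 2q_I = 0, giving q_I = 33.
Then q_H = (132 - 2·33)/4 = 33/2.
Total output Q = 99/2, so price P = 180 - 2·(99/2) = 81.

81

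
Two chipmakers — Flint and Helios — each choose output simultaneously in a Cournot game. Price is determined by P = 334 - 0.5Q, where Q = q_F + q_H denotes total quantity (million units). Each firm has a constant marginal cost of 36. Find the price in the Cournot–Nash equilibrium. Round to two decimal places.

135.33

A representative firm's profit is π_i = q_i(334 - 0.5Q) - 36q_i.
Setting ∂π_i/∂q_i = 0 with rivals' quantities fixed: 298 - q_i - (1/2)q_j = 0.
With identical firms every q_j equals q_i, so q_j = q_i and 298 = (3/2)q_i, giving q_i = 596/3.
Total output Q = 1192/3, so price P = 334 - (1/2)·(1192/3) = 406/3.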